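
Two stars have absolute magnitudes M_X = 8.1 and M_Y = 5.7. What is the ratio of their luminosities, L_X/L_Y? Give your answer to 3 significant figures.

L_X/L_Y ≈ 0.110

ΔM = M_X − M_Y = 2.4
L_X/L_Y = 10^(−0.4 ΔM) = 10^-0.960 = 0.1096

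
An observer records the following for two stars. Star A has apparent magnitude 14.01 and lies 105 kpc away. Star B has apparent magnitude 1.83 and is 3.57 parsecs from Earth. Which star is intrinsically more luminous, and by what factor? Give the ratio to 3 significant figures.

Star A: d = 105 kpc = 105000 pc
Star A: M = m − 5 log₁₀ d + 5 = 14.01 − 5·5.0212 + 5 = -6.096
Star B: M = m − 5 log₁₀ d + 5 = 1.83 − 5·0.5527 + 5 = 4.067
ΔM = M_A − M_B = -6.096 − (4.067) = -10.163; smaller M is more luminous → Star A.
L ratio = 10^(0.4 |ΔM|) = 10^4.065 = 11620

Star A is more luminous, by a factor of 11600.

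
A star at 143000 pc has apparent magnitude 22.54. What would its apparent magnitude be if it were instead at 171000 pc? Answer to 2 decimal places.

m ≈ 22.93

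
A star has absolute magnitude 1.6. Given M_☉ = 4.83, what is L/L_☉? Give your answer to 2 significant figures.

M − M_☉ = 1.6 − 4.83 = -3.230
L/L_☉ = 10^(−0.4 (M − M_☉)) = 10^1.292 = 19.59

L/L_☉ ≈ 20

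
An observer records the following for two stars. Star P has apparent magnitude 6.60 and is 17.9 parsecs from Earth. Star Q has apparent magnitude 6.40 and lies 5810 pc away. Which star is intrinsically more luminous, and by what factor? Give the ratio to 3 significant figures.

Star Q is more luminous, by a factor of 127000.

Star P: M = m − 5 log₁₀ d + 5 = 6.60 − 5·1.2529 + 5 = 5.336
Star Q: M = m − 5 log₁₀ d + 5 = 6.40 − 5·3.7642 + 5 = -7.421
ΔM = M_P − M_Q = 5.336 − (-7.421) = 12.757; smaller M is more luminous → Star Q.
L ratio = 10^(0.4 |ΔM|) = 10^5.103 = 126700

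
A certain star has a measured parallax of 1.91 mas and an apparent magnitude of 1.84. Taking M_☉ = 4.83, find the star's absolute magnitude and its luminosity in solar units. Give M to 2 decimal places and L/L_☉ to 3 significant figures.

d = 1/p = 1000/1.91 mas = 523.6 pc
M = m − 5 log₁₀ d + 5 = 1.84 − 5·2.7190 + 5 = -6.755
M − M_☉ = -6.755 − 4.83 = -11.585
L/L_☉ = 10^(−0.4 × -11.585) = 43050

M ≈ -6.75; L/L_☉ ≈ 43000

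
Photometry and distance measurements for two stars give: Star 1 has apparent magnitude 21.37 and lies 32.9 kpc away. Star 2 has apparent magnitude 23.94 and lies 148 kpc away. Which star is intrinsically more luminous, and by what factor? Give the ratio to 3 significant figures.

Star 2 is more luminous, by a factor of 1.90.

Star 1: d = 32.9 kpc = 32900 pc
Star 1: M = m − 5 log₁₀ d + 5 = 21.37 − 5·4.5172 + 5 = 3.784
Star 2: d = 148 kpc = 148000 pc
Star 2: M = m − 5 log₁₀ d + 5 = 23.94 − 5·5.1703 + 5 = 3.089
ΔM = M_1 − M_2 = 3.784 − (3.089) = 0.695; smaller M is more luminous → Star 2.
L ratio = 10^(0.4 |ΔM|) = 10^0.278 = 1.897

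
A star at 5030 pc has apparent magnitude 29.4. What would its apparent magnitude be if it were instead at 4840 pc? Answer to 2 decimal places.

m ≈ 29.32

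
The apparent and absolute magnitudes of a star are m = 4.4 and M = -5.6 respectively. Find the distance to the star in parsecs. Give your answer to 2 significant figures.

d ≈ 1000 pc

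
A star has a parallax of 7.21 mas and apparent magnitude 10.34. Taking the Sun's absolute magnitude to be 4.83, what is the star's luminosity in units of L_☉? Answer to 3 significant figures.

L/L_☉ ≈ 1.20

d = 1/p = 1000/7.21 mas = 138.7 pc
M = m − 5 log₁₀ d + 5 = 10.34 − 5·2.1421 + 5 = 4.630
M − M_☉ = 4.630 − 4.83 = -0.200
L/L_☉ = 10^(−0.4 × -0.200) = 1.203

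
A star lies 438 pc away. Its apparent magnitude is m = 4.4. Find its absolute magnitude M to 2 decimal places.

M ≈ -3.81

5 log₁₀(d/10 pc) = 5 log₁₀(438.0) − 5 = 8.207
M = m − 5 log₁₀(d/10) = 4.4 − 8.207 = -3.807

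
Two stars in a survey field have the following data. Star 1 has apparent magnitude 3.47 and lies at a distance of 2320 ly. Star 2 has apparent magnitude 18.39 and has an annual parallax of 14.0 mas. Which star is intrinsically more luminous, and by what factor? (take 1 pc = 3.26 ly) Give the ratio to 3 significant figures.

Star 1: d = 2320 ly / 3.26 = 711.7 pc
Star 1: M = m − 5 log₁₀ d + 5 = 3.47 − 5·2.8523 + 5 = -5.791
Star 2: p = 14.0 mas = 0.0140″ → d = 1/p = 71.43 pc
Star 2: M = m − 5 log₁₀ d + 5 = 18.39 − 5·1.8539 + 5 = 14.121
ΔM = M_1 − M_2 = -5.791 − (14.121) = -19.912; smaller M is more luminous → Star 1.
L ratio = 10^(0.4 |ΔM|) = 10^7.965 = 9.221×10^7

Star 1 is more luminous, by a factor of 9.22×10^7.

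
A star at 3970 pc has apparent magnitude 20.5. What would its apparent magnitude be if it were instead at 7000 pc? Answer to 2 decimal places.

m ≈ 21.73

Flux ∝ 1/d², so Δm = 5 log₁₀(d₂/d₁) = 5 log₁₀(7000/3970) = 1.232
m₂ = m₁ + Δm = 20.5 + (1.232) = 21.732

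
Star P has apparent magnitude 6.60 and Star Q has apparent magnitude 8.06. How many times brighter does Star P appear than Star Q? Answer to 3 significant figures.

Magnitude difference = -1.46
Flux ratio = 10^(−0.4 Δm) = 10^(−0.4 × -1.46) = 10^0.584 = 3.837

3.84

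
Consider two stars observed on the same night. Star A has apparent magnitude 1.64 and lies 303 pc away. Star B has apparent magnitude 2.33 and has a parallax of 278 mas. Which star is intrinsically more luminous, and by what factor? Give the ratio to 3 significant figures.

Star A: M = m − 5 log₁₀ d + 5 = 1.64 − 5·2.4814 + 5 = -5.767
Star B: p = 278 mas = 0.278″ → d = 1/p = 3.597 pc
Star B: M = m − 5 log₁₀ d + 5 = 2.33 − 5·0.5560 + 5 = 4.550
ΔM = M_A − M_B = -5.767 − (4.550) = -10.317; smaller M is more luminous → Star A.
L ratio = 10^(0.4 |ΔM|) = 10^4.127 = 13400

Star A is more luminous, by a factor of 13400.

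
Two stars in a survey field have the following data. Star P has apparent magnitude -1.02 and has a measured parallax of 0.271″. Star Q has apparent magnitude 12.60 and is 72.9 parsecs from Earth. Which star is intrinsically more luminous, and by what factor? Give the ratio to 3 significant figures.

Star P: d = 1/p = 1/0.271″ = 3.690 pc
Star P: M = m − 5 log₁₀ d + 5 = -1.02 − 5·0.5670 + 5 = 1.145
Star Q: M = m − 5 log₁₀ d + 5 = 12.60 − 5·1.8627 + 5 = 8.286
ΔM = M_P − M_Q = 1.145 − (8.286) = -7.142; smaller M is more luminous → Star P.
L ratio = 10^(0.4 |ΔM|) = 10^2.857 = 718.8

Star P is more luminous, by a factor of 719.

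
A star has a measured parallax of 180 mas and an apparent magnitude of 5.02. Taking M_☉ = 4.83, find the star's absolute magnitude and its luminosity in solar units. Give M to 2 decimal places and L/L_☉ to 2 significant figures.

M ≈ 6.30; L/L_☉ ≈ 0.26

d = 1/p = 1000/180 mas = 5.556 pc
M = m − 5 log₁₀ d + 5 = 5.02 − 5·0.7447 + 5 = 6.296
M − M_☉ = 6.296 − 4.83 = 1.466
L/L_☉ = 10^(−0.4 × 1.466) = 0.2591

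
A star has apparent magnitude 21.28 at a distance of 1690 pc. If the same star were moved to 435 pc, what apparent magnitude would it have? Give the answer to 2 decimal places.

Flux ∝ 1/d², so Δm = 5 log₁₀(d₂/d₁) = 5 log₁₀(435/1690) = -2.947
m₂ = m₁ + Δm = 21.28 + (-2.947) = 18.333

m ≈ 18.33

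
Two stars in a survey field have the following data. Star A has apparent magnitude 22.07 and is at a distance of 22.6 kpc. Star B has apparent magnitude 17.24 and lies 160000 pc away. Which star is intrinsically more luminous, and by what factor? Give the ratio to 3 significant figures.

Star B is more luminous, by a factor of 4290.

Star A: d = 22.6 kpc = 22600 pc
Star A: M = m − 5 log₁₀ d + 5 = 22.07 − 5·4.3541 + 5 = 5.299
Star B: M = m − 5 log₁₀ d + 5 = 17.24 − 5·5.2041 + 5 = -3.781
ΔM = M_A − M_B = 5.299 − (-3.781) = 9.080; smaller M is more luminous → Star B.
L ratio = 10^(0.4 |ΔM|) = 10^3.632 = 4286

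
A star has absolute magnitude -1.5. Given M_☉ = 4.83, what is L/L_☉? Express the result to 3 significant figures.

M − M_☉ = -1.5 − 4.83 = -6.330
L/L_☉ = 10^(−0.4 (M − M_☉)) = 10^2.532 = 340.4

L/L_☉ ≈ 340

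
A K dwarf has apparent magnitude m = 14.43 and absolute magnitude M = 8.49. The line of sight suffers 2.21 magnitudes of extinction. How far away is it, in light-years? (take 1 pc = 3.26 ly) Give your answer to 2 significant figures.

d ≈ 180 ly

m − M = 5 log₁₀(d/10 pc) + A  ⇒  14.43 − (8.49) − 2.21 = 5 log₁₀(d/10)
3.730 = 5 log₁₀(d/10)
log₁₀ d = (m − M − A)/5 + 1 = 1.7460
d = 10^1.7460 = 55.72 pc
= 181.6 ly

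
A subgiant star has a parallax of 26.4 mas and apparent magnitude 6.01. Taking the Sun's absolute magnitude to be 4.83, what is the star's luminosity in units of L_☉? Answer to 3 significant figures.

L/L_☉ ≈ 4.84

d = 1/p = 1000/26.4 mas = 37.88 pc
M = m − 5 log₁₀ d + 5 = 6.01 − 5·1.5784 + 5 = 3.118
M − M_☉ = 3.118 − 4.83 = -1.712
L/L_☉ = 10^(−0.4 × -1.712) = 4.839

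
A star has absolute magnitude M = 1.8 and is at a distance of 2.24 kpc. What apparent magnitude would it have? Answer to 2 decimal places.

m ≈ 13.55

d = 2.24 kpc = 2240 pc
m = M + 5 log₁₀ d − 5 = 1.8 + 5·3.3502 − 5 = 13.551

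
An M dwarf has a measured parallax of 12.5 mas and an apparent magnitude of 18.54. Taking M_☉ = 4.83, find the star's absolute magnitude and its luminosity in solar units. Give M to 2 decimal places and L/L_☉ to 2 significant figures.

M ≈ 14.02; L/L_☉ ≈ 2.1×10^-4

d = 1/p = 1000/12.5 mas = 80.00 pc
M = m − 5 log₁₀ d + 5 = 18.54 − 5·1.9031 + 5 = 14.025
M − M_☉ = 14.025 − 4.83 = 9.195
L/L_☉ = 10^(−0.4 × 9.195) = 2.100×10^-4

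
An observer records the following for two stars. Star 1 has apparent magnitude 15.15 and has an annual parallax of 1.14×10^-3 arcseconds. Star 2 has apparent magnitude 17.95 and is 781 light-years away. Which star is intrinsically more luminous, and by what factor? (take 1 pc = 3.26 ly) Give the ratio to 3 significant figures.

Star 1 is more luminous, by a factor of 177.

Star 1: d = 1/p = 1/1.14×10^-3″ = 877.2 pc
Star 1: M = m − 5 log₁₀ d + 5 = 15.15 − 5·2.9431 + 5 = 5.435
Star 2: d = 781 ly / 3.26 = 239.6 pc
Star 2: M = m − 5 log₁₀ d + 5 = 17.95 − 5·2.3794 + 5 = 11.053
ΔM = M_1 − M_2 = 5.435 − (11.053) = -5.618; smaller M is more luminous → Star 1.
L ratio = 10^(0.4 |ΔM|) = 10^2.247 = 176.7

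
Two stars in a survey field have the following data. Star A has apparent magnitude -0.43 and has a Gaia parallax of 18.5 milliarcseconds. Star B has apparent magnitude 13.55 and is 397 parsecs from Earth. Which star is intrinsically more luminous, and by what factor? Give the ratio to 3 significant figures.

Star A: p = 18.5 mas = 0.0185″ → d = 1/p = 54.05 pc
Star A: M = m − 5 log₁₀ d + 5 = -0.43 − 5·1.7328 + 5 = -4.094
Star B: M = m − 5 log₁₀ d + 5 = 13.55 − 5·2.5988 + 5 = 5.556
ΔM = M_A − M_B = -4.094 − (5.556) = -9.650; smaller M is more luminous → Star A.
L ratio = 10^(0.4 |ΔM|) = 10^3.860 = 7246

Star A is more luminous, by a factor of 7250.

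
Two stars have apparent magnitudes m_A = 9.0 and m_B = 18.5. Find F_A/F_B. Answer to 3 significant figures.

Δm = 9.0 − (18.5) = -9.5
Flux ratio = 10^(−0.4 Δm) = 10^(−0.4 × -9.5) = 10^3.800 = 6310

F_A/F_B ≈ 6310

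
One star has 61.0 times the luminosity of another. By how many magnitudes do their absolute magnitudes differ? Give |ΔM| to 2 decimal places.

Pogson: ΔM = −2.5 log₁₀(ratio) = −2.5 log₁₀(61.0) = −2.5 × 1.7853 = -4.463

|ΔM| ≈ 4.46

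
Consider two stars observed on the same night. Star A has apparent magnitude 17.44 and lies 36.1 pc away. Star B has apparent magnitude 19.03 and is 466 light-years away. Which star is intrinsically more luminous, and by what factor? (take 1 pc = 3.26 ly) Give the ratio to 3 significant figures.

Star B is more luminous, by a factor of 3.63.

Star A: M = m − 5 log₁₀ d + 5 = 17.44 − 5·1.5575 + 5 = 14.652
Star B: d = 466 ly / 3.26 = 142.9 pc
Star B: M = m − 5 log₁₀ d + 5 = 19.03 − 5·2.1552 + 5 = 13.254
ΔM = M_A − M_B = 14.652 − (13.254) = 1.398; smaller M is more luminous → Star B.
L ratio = 10^(0.4 |ΔM|) = 10^0.559 = 3.625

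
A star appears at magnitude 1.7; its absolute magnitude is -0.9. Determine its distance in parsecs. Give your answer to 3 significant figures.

d ≈ 33.1 pc

Distance modulus: m − M = 1.7 − (-0.9) = 2.600
m − M = 5 log₁₀ d − 5
log₁₀ d = (m − M)/5 + 1 = 1.5200
d = 10^1.5200 = 33.11 pc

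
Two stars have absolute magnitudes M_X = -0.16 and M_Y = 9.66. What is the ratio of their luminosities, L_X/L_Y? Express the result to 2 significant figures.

L_X/L_Y ≈ 8500

ΔM = M_X − M_Y = -9.82
L_X/L_Y = 10^(−0.4 ΔM) = 10^3.928 = 8472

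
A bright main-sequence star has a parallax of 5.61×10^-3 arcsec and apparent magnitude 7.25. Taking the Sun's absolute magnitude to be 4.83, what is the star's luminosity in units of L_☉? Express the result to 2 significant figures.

L/L_☉ ≈ 34

d = 1/p = 1/5.61×10^-3″ = 178.3 pc
M = m − 5 log₁₀ d + 5 = 7.25 − 5·2.2510 + 5 = 0.995
M − M_☉ = 0.995 − 4.83 = -3.835
L/L_☉ = 10^(−0.4 × -3.835) = 34.20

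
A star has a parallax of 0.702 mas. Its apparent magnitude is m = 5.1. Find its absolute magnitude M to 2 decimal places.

p = 0.702 mas = 7.02×10^-4″ → d = 1/p = 1425 pc
5 log₁₀(d/10 pc) = 5 log₁₀(1425) − 5 = 10.768
M = m − 5 log₁₀(d/10) = 5.1 − 10.768 = -5.668

M ≈ -5.67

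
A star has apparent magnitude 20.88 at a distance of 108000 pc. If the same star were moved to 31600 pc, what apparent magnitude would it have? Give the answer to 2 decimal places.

m ≈ 18.21

Flux ∝ 1/d², so Δm = 5 log₁₀(d₂/d₁) = 5 log₁₀(31600/108000) = -2.669
m₂ = m₁ + Δm = 20.88 + (-2.669) = 18.211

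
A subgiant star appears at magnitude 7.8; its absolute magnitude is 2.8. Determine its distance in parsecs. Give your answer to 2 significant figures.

μ = m − M = 5.000
m − M = 5 log₁₀ d − 5
log₁₀ d = (m − M)/5 + 1 = 2.0000
d = 10^2.0000 = 100.0 pc

d ≈ 100 pc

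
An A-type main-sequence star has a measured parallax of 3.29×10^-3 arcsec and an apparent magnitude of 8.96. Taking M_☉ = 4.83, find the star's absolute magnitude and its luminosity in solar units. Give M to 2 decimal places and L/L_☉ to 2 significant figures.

M ≈ 1.55; L/L_☉ ≈ 21

d = 1/p = 1/3.29×10^-3″ = 304.0 pc
M = m − 5 log₁₀ d + 5 = 8.96 − 5·2.4828 + 5 = 1.546
M − M_☉ = 1.546 − 4.83 = -3.284
L/L_☉ = 10^(−0.4 × -3.284) = 20.59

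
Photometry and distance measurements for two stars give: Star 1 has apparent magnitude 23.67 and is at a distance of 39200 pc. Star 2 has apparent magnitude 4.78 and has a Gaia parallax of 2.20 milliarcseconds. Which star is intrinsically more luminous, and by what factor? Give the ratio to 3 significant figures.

Star 2 is more luminous, by a factor of 4840.

Star 1: M = m − 5 log₁₀ d + 5 = 23.67 − 5·4.5933 + 5 = 5.704
Star 2: p = 2.20 mas = 2.20×10^-3″ → d = 1/p = 454.5 pc
Star 2: M = m − 5 log₁₀ d + 5 = 4.78 − 5·2.6576 + 5 = -3.508
ΔM = M_1 − M_2 = 5.704 − (-3.508) = 9.211; smaller M is more luminous → Star 2.
L ratio = 10^(0.4 |ΔM|) = 10^3.685 = 4837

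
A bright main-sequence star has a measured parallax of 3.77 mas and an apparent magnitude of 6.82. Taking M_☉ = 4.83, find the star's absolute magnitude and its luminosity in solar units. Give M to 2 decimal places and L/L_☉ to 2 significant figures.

d = 1/p = 1000/3.77 mas = 265.3 pc
M = m − 5 log₁₀ d + 5 = 6.82 − 5·2.4237 + 5 = -0.298
M − M_☉ = -0.298 − 4.83 = -5.128
L/L_☉ = 10^(−0.4 × -5.128) = 112.5

M ≈ -0.30; L/L_☉ ≈ 110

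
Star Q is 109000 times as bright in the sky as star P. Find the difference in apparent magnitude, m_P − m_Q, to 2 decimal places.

m_P − m_Q ≈ 12.59

Pogson: Δm = −2.5 log₁₀(ratio) = −2.5 log₁₀(109000) = −2.5 × 5.0374 = -12.594
Star Q is brighter so has the smaller magnitude: m_P − m_Q is positive.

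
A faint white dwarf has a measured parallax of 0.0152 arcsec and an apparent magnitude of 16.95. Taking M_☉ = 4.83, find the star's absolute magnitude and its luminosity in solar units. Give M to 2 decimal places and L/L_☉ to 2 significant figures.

M ≈ 12.86; L/L_☉ ≈ 6.1×10^-4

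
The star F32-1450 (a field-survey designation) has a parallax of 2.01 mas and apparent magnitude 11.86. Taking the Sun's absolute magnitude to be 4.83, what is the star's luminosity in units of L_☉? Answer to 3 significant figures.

d = 1/p = 1000/2.01 mas = 497.5 pc
M = m − 5 log₁₀ d + 5 = 11.86 − 5·2.6968 + 5 = 3.376
M − M_☉ = 3.376 − 4.83 = -1.454
L/L_☉ = 10^(−0.4 × -1.454) = 3.816

L/L_☉ ≈ 3.82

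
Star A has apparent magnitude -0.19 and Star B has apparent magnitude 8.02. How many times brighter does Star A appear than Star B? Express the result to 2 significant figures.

1900

Δm = -0.19 − (8.02) = -8.21
Flux ratio = 10^(−0.4 Δm) = 10^(−0.4 × -8.21) = 10^3.284 = 1923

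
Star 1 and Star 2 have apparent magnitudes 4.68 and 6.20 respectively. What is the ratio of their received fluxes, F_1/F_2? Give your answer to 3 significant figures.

Magnitude difference = -1.52
Flux ratio = 10^(−0.4 Δm) = 10^(−0.4 × -1.52) = 10^0.608 = 4.055

F_1/F_2 ≈ 4.06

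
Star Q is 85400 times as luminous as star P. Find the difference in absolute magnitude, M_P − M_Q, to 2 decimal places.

M_P − M_Q ≈ 12.33

Pogson: ΔM = −2.5 log₁₀(ratio) = −2.5 log₁₀(85400) = −2.5 × 4.9315 = -12.329
Star Q is brighter so has the smaller magnitude: M_P − M_Q is positive.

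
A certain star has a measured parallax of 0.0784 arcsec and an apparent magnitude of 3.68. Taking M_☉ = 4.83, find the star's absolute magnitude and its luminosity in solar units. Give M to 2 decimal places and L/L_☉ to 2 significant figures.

M ≈ 3.15; L/L_☉ ≈ 4.7

d = 1/p = 1/0.0784″ = 12.76 pc
M = m − 5 log₁₀ d + 5 = 3.68 − 5·1.1057 + 5 = 3.152
M − M_☉ = 3.152 − 4.83 = -1.678
L/L_☉ = 10^(−0.4 × -1.678) = 4.692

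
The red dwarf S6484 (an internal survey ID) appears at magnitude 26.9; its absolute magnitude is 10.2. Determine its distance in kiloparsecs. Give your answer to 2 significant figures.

Distance modulus: m − M = 26.9 − (10.2) = 16.700
m − M = 5 log₁₀ d − 5
log₁₀ d = (m − M)/5 + 1 = 4.3400
d = 10^4.3400 = 21880 pc
= 21.88 kpc

d ≈ 22 kpc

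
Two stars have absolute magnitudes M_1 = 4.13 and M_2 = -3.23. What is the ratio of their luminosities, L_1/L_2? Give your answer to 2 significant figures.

ΔM = M_1 − M_2 = 7.36
L_1/L_2 = 10^(−0.4 ΔM) = 10^-2.944 = 1.138×10^-3

L_1/L_2 ≈ 1.1×10^-3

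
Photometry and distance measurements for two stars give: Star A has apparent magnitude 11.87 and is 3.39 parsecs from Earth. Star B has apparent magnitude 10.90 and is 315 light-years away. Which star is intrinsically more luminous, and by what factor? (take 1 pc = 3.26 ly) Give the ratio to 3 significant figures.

Star B is more luminous, by a factor of 1990.

Star A: M = m − 5 log₁₀ d + 5 = 11.87 − 5·0.5302 + 5 = 14.219
Star B: d = 315 ly / 3.26 = 96.63 pc
Star B: M = m − 5 log₁₀ d + 5 = 10.90 − 5·1.9851 + 5 = 5.975
ΔM = M_A − M_B = 14.219 − (5.975) = 8.244; smaller M is more luminous → Star B.
L ratio = 10^(0.4 |ΔM|) = 10^3.298 = 1985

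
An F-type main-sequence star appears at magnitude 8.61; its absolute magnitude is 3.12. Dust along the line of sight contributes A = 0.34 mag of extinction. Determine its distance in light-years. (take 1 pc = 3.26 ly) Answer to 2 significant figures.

m − M = 5 log₁₀(d/10 pc) + A  ⇒  8.61 − (3.12) − 0.34 = 5 log₁₀(d/10)
5.150 = 5 log₁₀(d/10)
log₁₀ d = (m − M − A)/5 + 1 = 2.0300
d = 10^2.0300 = 107.2 pc
= 349.3 ly

d ≈ 350 ly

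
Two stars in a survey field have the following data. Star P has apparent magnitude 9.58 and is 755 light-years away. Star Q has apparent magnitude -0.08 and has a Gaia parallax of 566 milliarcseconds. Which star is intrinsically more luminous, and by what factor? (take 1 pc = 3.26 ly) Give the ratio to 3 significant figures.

Star P: d = 755 ly / 3.26 = 231.6 pc
Star P: M = m − 5 log₁₀ d + 5 = 9.58 − 5·2.3647 + 5 = 2.756
Star Q: p = 566 mas = 0.566″ → d = 1/p = 1.767 pc
Star Q: M = m − 5 log₁₀ d + 5 = -0.08 − 5·0.2472 + 5 = 3.684
ΔM = M_P − M_Q = 2.756 − (3.684) = -0.928; smaller M is more luminous → Star P.
L ratio = 10^(0.4 |ΔM|) = 10^0.371 = 2.350

Star P is more luminous, by a factor of 2.35.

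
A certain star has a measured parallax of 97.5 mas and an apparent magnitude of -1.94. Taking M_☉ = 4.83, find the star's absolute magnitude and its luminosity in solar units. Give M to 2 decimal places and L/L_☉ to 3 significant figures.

M ≈ -1.99; L/L_☉ ≈ 537

d = 1/p = 1000/97.5 mas = 10.26 pc
M = m − 5 log₁₀ d + 5 = -1.94 − 5·1.0110 + 5 = -1.995
M − M_☉ = -1.995 − 4.83 = -6.825
L/L_☉ = 10^(−0.4 × -6.825) = 537.0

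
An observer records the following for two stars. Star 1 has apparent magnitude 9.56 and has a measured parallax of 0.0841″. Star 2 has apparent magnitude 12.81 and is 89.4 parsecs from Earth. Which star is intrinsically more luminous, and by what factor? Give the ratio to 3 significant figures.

Star 2 is more luminous, by a factor of 2.83.

Star 1: d = 1/p = 1/0.0841″ = 11.89 pc
Star 1: M = m − 5 log₁₀ d + 5 = 9.56 − 5·1.0752 + 5 = 9.184
Star 2: M = m − 5 log₁₀ d + 5 = 12.81 − 5·1.9513 + 5 = 8.053
ΔM = M_1 − M_2 = 9.184 − (8.053) = 1.131; smaller M is more luminous → Star 2.
L ratio = 10^(0.4 |ΔM|) = 10^0.452 = 2.833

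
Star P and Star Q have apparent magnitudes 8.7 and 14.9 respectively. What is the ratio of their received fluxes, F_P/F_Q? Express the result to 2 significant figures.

F_P/F_Q ≈ 300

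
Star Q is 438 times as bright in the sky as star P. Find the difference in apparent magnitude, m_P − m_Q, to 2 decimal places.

Pogson: Δm = −2.5 log₁₀(ratio) = −2.5 log₁₀(438) = −2.5 × 2.6415 = -6.604
Star Q is brighter so has the smaller magnitude: m_P − m_Q is positive.

m_P − m_Q ≈ 6.60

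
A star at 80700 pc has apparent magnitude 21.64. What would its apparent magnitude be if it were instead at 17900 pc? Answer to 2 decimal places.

m ≈ 18.37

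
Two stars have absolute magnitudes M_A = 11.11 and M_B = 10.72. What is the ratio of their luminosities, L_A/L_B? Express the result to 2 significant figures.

L_A/L_B ≈ 0.70

ΔM = M_A − M_B = 0.39
L_A/L_B = 10^(−0.4 ΔM) = 10^-0.156 = 0.6982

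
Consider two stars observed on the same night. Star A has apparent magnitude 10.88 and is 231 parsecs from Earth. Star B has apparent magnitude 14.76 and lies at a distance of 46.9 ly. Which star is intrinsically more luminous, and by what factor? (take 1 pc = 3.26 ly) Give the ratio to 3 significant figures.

Star A: M = m − 5 log₁₀ d + 5 = 10.88 − 5·2.3636 + 5 = 4.062
Star B: d = 46.9 ly / 3.26 = 14.39 pc
Star B: M = m − 5 log₁₀ d + 5 = 14.76 − 5·1.1580 + 5 = 13.970
ΔM = M_A − M_B = 4.062 − (13.970) = -9.908; smaller M is more luminous → Star A.
L ratio = 10^(0.4 |ΔM|) = 10^3.963 = 9190

Star A is more luminous, by a factor of 9190.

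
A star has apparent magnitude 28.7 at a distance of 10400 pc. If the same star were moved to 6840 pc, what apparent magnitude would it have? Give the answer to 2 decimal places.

m ≈ 27.79

Flux ∝ 1/d², so Δm = 5 log₁₀(d₂/d₁) = 5 log₁₀(6840/10400) = -0.910
m₂ = m₁ + Δm = 28.7 + (-0.910) = 27.790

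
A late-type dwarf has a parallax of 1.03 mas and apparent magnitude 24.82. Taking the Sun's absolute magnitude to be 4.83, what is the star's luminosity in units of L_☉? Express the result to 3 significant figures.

d = 1/p = 1000/1.03 mas = 970.9 pc
M = m − 5 log₁₀ d + 5 = 24.82 − 5·2.9872 + 5 = 14.884
M − M_☉ = 14.884 − 4.83 = 10.054
L/L_☉ = 10^(−0.4 × 10.054) = 9.513×10^-5

L/L_☉ ≈ 9.51×10^-5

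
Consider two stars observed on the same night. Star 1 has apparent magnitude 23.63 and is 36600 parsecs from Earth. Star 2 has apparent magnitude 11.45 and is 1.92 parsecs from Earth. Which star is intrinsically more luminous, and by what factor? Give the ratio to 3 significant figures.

Star 1: M = m − 5 log₁₀ d + 5 = 23.63 − 5·4.5635 + 5 = 5.813
Star 2: M = m − 5 log₁₀ d + 5 = 11.45 − 5·0.2833 + 5 = 15.033
ΔM = M_1 − M_2 = 5.813 − (15.033) = -9.221; smaller M is more luminous → Star 1.
L ratio = 10^(0.4 |ΔM|) = 10^3.688 = 4879

Star 1 is more luminous, by a factor of 4880.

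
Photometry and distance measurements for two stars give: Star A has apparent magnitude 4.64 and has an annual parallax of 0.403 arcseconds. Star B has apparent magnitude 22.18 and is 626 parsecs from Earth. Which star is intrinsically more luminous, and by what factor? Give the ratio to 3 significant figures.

Star A: d = 1/p = 1/0.403″ = 2.481 pc
Star A: M = m − 5 log₁₀ d + 5 = 4.64 − 5·0.3947 + 5 = 7.667
Star B: M = m − 5 log₁₀ d + 5 = 22.18 − 5·2.7966 + 5 = 13.197
ΔM = M_A − M_B = 7.667 − (13.197) = -5.531; smaller M is more luminous → Star A.
L ratio = 10^(0.4 |ΔM|) = 10^2.212 = 163.0

Star A is more luminous, by a factor of 163.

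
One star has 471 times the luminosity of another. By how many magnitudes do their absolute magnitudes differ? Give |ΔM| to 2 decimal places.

|ΔM| ≈ 6.68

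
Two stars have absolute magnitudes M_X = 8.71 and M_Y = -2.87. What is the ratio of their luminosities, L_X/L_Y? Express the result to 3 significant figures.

ΔM = M_X − M_Y = 11.58
L_X/L_Y = 10^(−0.4 ΔM) = 10^-4.632 = 2.333×10^-5

L_X/L_Y ≈ 2.33×10^-5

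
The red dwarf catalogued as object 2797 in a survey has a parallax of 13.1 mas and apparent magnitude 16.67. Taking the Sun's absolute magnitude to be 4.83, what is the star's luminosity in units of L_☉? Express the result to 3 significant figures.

d = 1/p = 1000/13.1 mas = 76.34 pc
M = m − 5 log₁₀ d + 5 = 16.67 − 5·1.8827 + 5 = 12.256
M − M_☉ = 12.256 − 4.83 = 7.426
L/L_☉ = 10^(−0.4 × 7.426) = 1.070×10^-3

L/L_☉ ≈ 1.07×10^-3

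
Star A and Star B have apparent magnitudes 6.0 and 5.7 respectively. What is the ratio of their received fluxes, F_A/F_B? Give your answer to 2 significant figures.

Magnitude difference = 0.3
Flux ratio = 10^(−0.4 Δm) = 10^(−0.4 × 0.3) = 10^-0.120 = 0.7586

F_A/F_B ≈ 0.76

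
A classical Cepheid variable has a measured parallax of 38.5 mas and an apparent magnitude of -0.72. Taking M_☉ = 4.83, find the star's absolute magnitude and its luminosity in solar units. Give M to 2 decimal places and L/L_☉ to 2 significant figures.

M ≈ -2.79; L/L_☉ ≈ 1100

d = 1/p = 1000/38.5 mas = 25.97 pc
M = m − 5 log₁₀ d + 5 = -0.72 − 5·1.4145 + 5 = -2.793
M − M_☉ = -2.793 − 4.83 = -7.623
L/L_☉ = 10^(−0.4 × -7.623) = 1120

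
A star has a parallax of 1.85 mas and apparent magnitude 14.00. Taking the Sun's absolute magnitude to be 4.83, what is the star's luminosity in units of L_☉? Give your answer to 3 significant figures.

L/L_☉ ≈ 0.628

d = 1/p = 1000/1.85 mas = 540.5 pc
M = m − 5 log₁₀ d + 5 = 14.00 − 5·2.7328 + 5 = 5.336
M − M_☉ = 5.336 − 4.83 = 0.506
L/L_☉ = 10^(−0.4 × 0.506) = 0.6276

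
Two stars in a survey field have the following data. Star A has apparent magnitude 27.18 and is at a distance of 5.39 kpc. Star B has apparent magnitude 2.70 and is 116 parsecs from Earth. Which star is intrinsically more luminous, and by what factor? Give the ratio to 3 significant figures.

Star B is more luminous, by a factor of 2.87×10^6.

Star A: d = 5.39 kpc = 5390 pc
Star A: M = m − 5 log₁₀ d + 5 = 27.18 − 5·3.7316 + 5 = 13.522
Star B: M = m − 5 log₁₀ d + 5 = 2.70 − 5·2.0645 + 5 = -2.622
ΔM = M_A − M_B = 13.522 − (-2.622) = 16.144; smaller M is more luminous → Star B.
L ratio = 10^(0.4 |ΔM|) = 10^6.458 = 2.869×10^6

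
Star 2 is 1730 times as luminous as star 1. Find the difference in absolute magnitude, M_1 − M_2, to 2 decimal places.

M_1 − M_2 ≈ 8.10

Pogson: ΔM = −2.5 log₁₀(ratio) = −2.5 log₁₀(1730) = −2.5 × 3.2380 = -8.095
Star 2 is brighter so has the smaller magnitude: M_1 − M_2 is positive.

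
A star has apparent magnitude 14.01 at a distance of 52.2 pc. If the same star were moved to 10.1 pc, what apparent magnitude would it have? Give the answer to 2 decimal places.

Flux ∝ 1/d², so Δm = 5 log₁₀(d₂/d₁) = 5 log₁₀(10.1/52.2) = -3.567
m₂ = m₁ + Δm = 14.01 + (-3.567) = 10.443

m ≈ 10.44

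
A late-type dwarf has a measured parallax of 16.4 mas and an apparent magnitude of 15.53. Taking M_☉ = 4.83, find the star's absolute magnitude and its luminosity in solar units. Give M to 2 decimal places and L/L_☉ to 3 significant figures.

M ≈ 11.60; L/L_☉ ≈ 1.95×10^-3

d = 1/p = 1000/16.4 mas = 60.98 pc
M = m − 5 log₁₀ d + 5 = 15.53 − 5·1.7852 + 5 = 11.604
M − M_☉ = 11.604 − 4.83 = 6.774
L/L_☉ = 10^(−0.4 × 6.774) = 1.951×10^-3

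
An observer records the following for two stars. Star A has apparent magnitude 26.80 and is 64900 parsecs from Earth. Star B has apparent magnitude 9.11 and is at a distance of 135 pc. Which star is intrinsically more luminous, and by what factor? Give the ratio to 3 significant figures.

Star B is more luminous, by a factor of 51.5.

Star A: M = m − 5 log₁₀ d + 5 = 26.80 − 5·4.8122 + 5 = 7.739
Star B: M = m − 5 log₁₀ d + 5 = 9.11 − 5·2.1303 + 5 = 3.458
ΔM = M_A − M_B = 7.739 − (3.458) = 4.280; smaller M is more luminous → Star B.
L ratio = 10^(0.4 |ΔM|) = 10^1.712 = 51.54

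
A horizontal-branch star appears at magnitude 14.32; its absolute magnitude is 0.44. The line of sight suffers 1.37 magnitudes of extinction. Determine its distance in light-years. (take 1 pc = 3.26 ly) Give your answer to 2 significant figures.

m − M = 5 log₁₀(d/10 pc) + A  ⇒  14.32 − (0.44) − 1.37 = 5 log₁₀(d/10)
12.510 = 5 log₁₀(d/10)
log₁₀ d = (m − M − A)/5 + 1 = 3.5020
d = 10^3.5020 = 3177 pc
= 10360 ly

d ≈ 10000 ly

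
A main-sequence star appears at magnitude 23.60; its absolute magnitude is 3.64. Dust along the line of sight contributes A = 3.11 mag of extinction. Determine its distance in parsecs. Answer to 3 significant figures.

m − M = 5 log₁₀(d/10 pc) + A  ⇒  23.60 − (3.64) − 3.11 = 5 log₁₀(d/10)
16.850 = 5 log₁₀(d/10)
log₁₀ d = (m − M − A)/5 + 1 = 4.3700
d = 10^4.3700 = 23440 pc

d ≈ 23400 pc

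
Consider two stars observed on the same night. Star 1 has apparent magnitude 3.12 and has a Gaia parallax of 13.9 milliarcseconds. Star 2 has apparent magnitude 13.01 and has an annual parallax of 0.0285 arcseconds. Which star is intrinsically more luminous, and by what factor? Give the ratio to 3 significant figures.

Star 1 is more luminous, by a factor of 38000.

Star 1: p = 13.9 mas = 0.0139″ → d = 1/p = 71.94 pc
Star 1: M = m − 5 log₁₀ d + 5 = 3.12 − 5·1.8570 + 5 = -1.165
Star 2: d = 1/p = 1/0.0285″ = 35.09 pc
Star 2: M = m − 5 log₁₀ d + 5 = 13.01 − 5·1.5452 + 5 = 10.284
ΔM = M_1 − M_2 = -1.165 − (10.284) = -11.449; smaller M is more luminous → Star 1.
L ratio = 10^(0.4 |ΔM|) = 10^4.580 = 37990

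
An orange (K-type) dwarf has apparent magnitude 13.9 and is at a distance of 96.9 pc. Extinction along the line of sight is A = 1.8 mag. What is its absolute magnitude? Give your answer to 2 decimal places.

M ≈ 7.17

5 log₁₀(d/10 pc) = 5 log₁₀(96.90) − 5 = 4.932
M = m − 5 log₁₀(d/10) − A = 13.9 − 4.932 − 1.8 = 7.168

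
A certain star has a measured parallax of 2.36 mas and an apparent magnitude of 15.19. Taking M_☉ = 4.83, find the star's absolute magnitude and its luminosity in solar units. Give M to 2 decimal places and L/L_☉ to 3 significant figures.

M ≈ 7.05; L/L_☉ ≈ 0.129

d = 1/p = 1000/2.36 mas = 423.7 pc
M = m − 5 log₁₀ d + 5 = 15.19 − 5·2.6271 + 5 = 7.055
M − M_☉ = 7.055 − 4.83 = 2.225
L/L_☉ = 10^(−0.4 × 2.225) = 0.1289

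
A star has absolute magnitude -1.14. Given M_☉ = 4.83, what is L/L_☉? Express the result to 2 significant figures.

M − M_☉ = -1.14 − 4.83 = -5.970
L/L_☉ = 10^(−0.4 (M − M_☉)) = 10^2.388 = 244.3

L/L_☉ ≈ 240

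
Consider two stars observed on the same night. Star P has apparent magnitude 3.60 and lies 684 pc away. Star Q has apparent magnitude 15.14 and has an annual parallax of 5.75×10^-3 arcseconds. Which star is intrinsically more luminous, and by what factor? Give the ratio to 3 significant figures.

Star P: M = m − 5 log₁₀ d + 5 = 3.60 − 5·2.8351 + 5 = -5.575
Star Q: d = 1/p = 1/5.75×10^-3″ = 173.9 pc
Star Q: M = m − 5 log₁₀ d + 5 = 15.14 − 5·2.2403 + 5 = 8.938
ΔM = M_P − M_Q = -5.575 − (8.938) = -14.514; smaller M is more luminous → Star P.
L ratio = 10^(0.4 |ΔM|) = 10^5.805 = 638900

Star P is more luminous, by a factor of 639000.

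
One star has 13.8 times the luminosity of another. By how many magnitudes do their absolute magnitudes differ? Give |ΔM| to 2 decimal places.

Pogson: ΔM = −2.5 log₁₀(ratio) = −2.5 log₁₀(13.8) = −2.5 × 1.1399 = -2.850

|ΔM| ≈ 2.85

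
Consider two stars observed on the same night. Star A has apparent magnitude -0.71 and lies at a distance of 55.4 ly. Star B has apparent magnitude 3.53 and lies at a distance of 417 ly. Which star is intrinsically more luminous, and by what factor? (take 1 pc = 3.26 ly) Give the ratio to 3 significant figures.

Star B is more luminous, by a factor of 1.14.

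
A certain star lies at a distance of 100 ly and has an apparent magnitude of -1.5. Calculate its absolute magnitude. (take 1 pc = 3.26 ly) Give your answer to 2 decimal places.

M ≈ -3.93

d = 100 ly / 3.26 = 30.67 pc
5 log₁₀(d/10 pc) = 5 log₁₀(30.67) − 5 = 2.434
M = m − 5 log₁₀(d/10) = -1.5 − 2.434 = -3.934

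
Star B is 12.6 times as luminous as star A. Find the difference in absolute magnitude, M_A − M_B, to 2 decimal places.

Pogson: ΔM = −2.5 log₁₀(ratio) = −2.5 log₁₀(12.6) = −2.5 × 1.1004 = -2.751
Star B is brighter so has the smaller magnitude: M_A − M_B is positive.

M_A − M_B ≈ 2.75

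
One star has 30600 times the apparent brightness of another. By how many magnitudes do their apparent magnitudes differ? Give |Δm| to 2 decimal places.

|Δm| ≈ 11.21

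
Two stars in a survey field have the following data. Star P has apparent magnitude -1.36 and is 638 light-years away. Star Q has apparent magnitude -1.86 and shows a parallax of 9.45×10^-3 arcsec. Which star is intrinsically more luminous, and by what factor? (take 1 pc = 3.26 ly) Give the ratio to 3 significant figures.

Star P is more luminous, by a factor of 2.16.

Star P: d = 638 ly / 3.26 = 195.7 pc
Star P: M = m − 5 log₁₀ d + 5 = -1.36 − 5·2.2916 + 5 = -7.818
Star Q: d = 1/p = 1/9.45×10^-3″ = 105.8 pc
Star Q: M = m − 5 log₁₀ d + 5 = -1.86 − 5·2.0246 + 5 = -6.983
ΔM = M_P − M_Q = -7.818 − (-6.983) = -0.835; smaller M is more luminous → Star P.
L ratio = 10^(0.4 |ΔM|) = 10^0.334 = 2.158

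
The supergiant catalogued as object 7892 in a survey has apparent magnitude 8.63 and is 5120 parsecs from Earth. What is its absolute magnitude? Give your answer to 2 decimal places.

M ≈ -4.92

5 log₁₀(d/10 pc) = 5 log₁₀(5120) − 5 = 13.546
M = m − 5 log₁₀(d/10) = 8.63 − 13.546 = -4.916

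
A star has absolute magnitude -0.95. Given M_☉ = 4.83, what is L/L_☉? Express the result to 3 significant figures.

M − M_☉ = -0.95 − 4.83 = -5.780
L/L_☉ = 10^(−0.4 (M − M_☉)) = 10^2.312 = 205.1

L/L_☉ ≈ 205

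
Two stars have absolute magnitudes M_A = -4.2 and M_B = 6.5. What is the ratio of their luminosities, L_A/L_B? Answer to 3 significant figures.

L_A/L_B ≈ 19100

ΔM = M_A − M_B = -10.7
L_A/L_B = 10^(−0.4 ΔM) = 10^4.280 = 19050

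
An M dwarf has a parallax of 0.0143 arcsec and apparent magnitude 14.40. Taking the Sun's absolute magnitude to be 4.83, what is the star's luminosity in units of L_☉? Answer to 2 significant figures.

L/L_☉ ≈ 7.3×10^-3

d = 1/p = 1/0.0143″ = 69.93 pc
M = m − 5 log₁₀ d + 5 = 14.40 − 5·1.8447 + 5 = 10.177
M − M_☉ = 10.177 − 4.83 = 5.347
L/L_☉ = 10^(−0.4 × 5.347) = 7.267×10^-3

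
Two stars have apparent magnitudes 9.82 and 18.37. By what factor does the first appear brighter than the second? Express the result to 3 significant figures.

Δm = 9.82 − (18.37) = -8.55
Flux ratio = 10^(−0.4 Δm) = 10^(−0.4 × -8.55) = 10^3.420 = 2630

2630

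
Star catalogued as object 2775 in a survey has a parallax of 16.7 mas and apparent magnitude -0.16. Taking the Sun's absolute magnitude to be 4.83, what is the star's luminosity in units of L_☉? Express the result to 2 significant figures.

d = 1/p = 1000/16.7 mas = 59.88 pc
M = m − 5 log₁₀ d + 5 = -0.16 − 5·1.7773 + 5 = -4.046
M − M_☉ = -4.046 − 4.83 = -8.876
L/L_☉ = 10^(−0.4 × -8.876) = 3553

L/L_☉ ≈ 3600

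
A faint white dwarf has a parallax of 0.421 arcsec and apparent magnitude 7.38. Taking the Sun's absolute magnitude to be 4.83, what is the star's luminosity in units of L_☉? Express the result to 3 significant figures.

L/L_☉ ≈ 5.39×10^-3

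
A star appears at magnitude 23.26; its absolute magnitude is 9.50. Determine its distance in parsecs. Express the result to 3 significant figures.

Distance modulus: m − M = 23.26 − (9.50) = 13.760
m − M = 5 log₁₀ d − 5
log₁₀ d = (m − M)/5 + 1 = 3.7520
d = 10^3.7520 = 5649 pc

d ≈ 5650 pc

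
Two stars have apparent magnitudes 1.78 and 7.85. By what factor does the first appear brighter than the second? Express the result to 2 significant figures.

Δm = 1.78 − (7.85) = -6.07
Flux ratio = 10^(−0.4 Δm) = 10^(−0.4 × -6.07) = 10^2.428 = 267.9

270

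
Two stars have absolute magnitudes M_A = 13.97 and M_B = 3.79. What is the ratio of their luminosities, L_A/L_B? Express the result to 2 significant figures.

ΔM = M_A − M_B = 10.18
L_A/L_B = 10^(−0.4 ΔM) = 10^-4.072 = 8.472×10^-5

L_A/L_B ≈ 8.5×10^-5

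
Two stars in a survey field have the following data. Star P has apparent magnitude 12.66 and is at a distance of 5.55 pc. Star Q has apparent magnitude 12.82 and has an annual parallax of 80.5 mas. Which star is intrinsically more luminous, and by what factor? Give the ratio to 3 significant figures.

Star Q is more luminous, by a factor of 4.32.

Star P: M = m − 5 log₁₀ d + 5 = 12.66 − 5·0.7443 + 5 = 13.939
Star Q: p = 80.5 mas = 0.0805″ → d = 1/p = 12.42 pc
Star Q: M = m − 5 log₁₀ d + 5 = 12.82 − 5·1.0942 + 5 = 12.349
ΔM = M_P − M_Q = 13.939 − (12.349) = 1.590; smaller M is more luminous → Star Q.
L ratio = 10^(0.4 |ΔM|) = 10^0.636 = 4.323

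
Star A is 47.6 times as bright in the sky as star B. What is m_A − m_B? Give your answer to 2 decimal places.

m_A − m_B ≈ -4.19

Pogson: Δm = −2.5 log₁₀(ratio) = −2.5 log₁₀(47.6) = −2.5 × 1.6776 = -4.194
Star A is brighter, so it has the smaller magnitude: the difference is negative.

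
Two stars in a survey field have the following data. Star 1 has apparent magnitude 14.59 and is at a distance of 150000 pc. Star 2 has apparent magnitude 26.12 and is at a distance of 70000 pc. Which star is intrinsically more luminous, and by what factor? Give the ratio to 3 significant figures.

Star 1 is more luminous, by a factor of 188000.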